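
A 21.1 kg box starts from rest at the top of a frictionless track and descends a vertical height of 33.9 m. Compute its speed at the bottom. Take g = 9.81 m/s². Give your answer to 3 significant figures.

v = 25.8 m/s

Mechanical energy is conserved (no friction): mgh = ½mv²
v = √(2gh) = √(2 × 9.81 × 33.9) = √665.12 = 25.79 m/s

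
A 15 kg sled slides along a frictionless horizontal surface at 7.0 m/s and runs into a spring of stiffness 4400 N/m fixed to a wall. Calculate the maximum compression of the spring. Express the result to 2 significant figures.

x = 0.41 m

Conservation of energy between contact and max compression: ½mv² = ½kx²
x = v√(m/k) = 7.0 × √(15/4400) = 0.4087 m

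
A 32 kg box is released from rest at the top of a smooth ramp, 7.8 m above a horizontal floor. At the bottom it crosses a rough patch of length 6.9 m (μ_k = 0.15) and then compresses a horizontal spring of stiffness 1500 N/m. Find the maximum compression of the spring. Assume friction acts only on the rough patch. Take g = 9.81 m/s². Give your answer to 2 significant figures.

Initial energy: E₁ = mgh = (32)(9.81)(7.8) = 2448.6 J
Friction removes W_f = μ_k mg d = (0.15)(32)(9.81)(6.9) = 324.9 J
Energy reaching the spring: E = 2448.6 − 324.9 = 2123.7 J
At max compression ½kx² = E ⇒ x = √(2E/k) = √(2 × 2123.7/1500) = 1.683 m

x = 1.7 m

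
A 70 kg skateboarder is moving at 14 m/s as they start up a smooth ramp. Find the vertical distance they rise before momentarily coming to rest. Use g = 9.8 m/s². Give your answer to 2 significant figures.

h = 10 m

By energy conservation, ½mv² = mgh
h = v²/(2g) = 14²/(2 × 9.8) = 10.00 m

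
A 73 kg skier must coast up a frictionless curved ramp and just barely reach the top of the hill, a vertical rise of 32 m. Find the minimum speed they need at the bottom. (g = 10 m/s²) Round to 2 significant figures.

At the top they are momentarily at rest, so all KE converts to PE: ½mv² = mgh
v = √(2gh) = √(2 × 10 × 32) = 25.30 m/s

v = 25 m/s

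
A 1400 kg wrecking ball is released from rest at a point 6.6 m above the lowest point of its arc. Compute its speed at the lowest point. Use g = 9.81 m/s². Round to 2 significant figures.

Mechanical energy is conserved (no friction): mgh = ½mv²
v = √(2gh) = √(2 × 9.81 × 6.6) = √129.49 = 11.38 m/s

v = 11 m/s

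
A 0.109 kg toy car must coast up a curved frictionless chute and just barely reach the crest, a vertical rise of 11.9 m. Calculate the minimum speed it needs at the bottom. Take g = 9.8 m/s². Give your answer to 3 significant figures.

v = 15.3 m/s

At the top it is momentarily at rest, so all KE converts to PE: ½mv² = mgh
v = √(2gh) = √(2 × 9.8 × 11.9) = 15.27 m/s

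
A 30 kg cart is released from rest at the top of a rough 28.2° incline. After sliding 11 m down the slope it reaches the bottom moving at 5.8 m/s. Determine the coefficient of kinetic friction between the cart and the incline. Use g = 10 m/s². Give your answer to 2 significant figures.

mgh = ½mv² + μ_k (mg cosθ) L, with h = L sinθ
mgL sinθ = 1559.4 J; ½mv² = 504.60 J
W_f = 1559.4 − 504.60 = 1055 J
μ_k = W_f/(mg cosθ · L) = 1055/(264.4 × 11) = 0.3627

μ_k = 0.36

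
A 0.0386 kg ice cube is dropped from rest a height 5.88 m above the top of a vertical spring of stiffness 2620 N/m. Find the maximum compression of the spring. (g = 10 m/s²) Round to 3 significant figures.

Measuring PE from the top of the relaxed spring, at max compression the cube has dropped H + x with zero KE, so:
mg(H + x) = ½kx²
½(2620)x² − (0.0386)(10)x − (0.0386)(10)(5.88) = 0
1310x² − 0.3860x − 2.270 = 0
x = [0.3860 + √(0.1490 + 11893)]/(2 × 1310) = 0.04177 m

x = 0.0418 m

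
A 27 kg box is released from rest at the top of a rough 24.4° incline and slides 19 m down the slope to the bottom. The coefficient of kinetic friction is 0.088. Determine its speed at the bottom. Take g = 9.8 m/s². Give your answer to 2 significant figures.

Energy: mgh = ½mv² + W_f, with h = L sinθ and W_f = μ_k (mg cosθ) L
mgh = mgL sinθ = (27)(9.8)(19)sin24.4° = 2076.8 J
W_f = μ_k mg cosθ · L = (0.088)(27)(9.8)cos24.4°·19 = 402.9 J
½mv² = 2076.8 − 402.9 = 1673.9 J
v = √(2 × 1673.9/27) = 11.14 m/s

v = 11 m/s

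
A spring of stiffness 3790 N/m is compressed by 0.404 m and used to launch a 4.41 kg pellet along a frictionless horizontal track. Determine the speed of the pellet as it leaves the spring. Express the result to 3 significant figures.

v = 11.8 m/s

Conservation of energy: ½kx² = ½mv²
v = x√(k/m) = 0.404 × √(3790/4.41) = 11.84 m/s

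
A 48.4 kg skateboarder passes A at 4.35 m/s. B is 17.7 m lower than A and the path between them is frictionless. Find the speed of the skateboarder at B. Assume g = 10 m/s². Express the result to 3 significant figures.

Mechanical energy is conserved (no friction): ½mv₀² + mgh = ½mv²
v² = v₀² + 2gh = (4.35)² + 2(10)(17.7) = 372.92
v = √372.92 = 19.31 m/s

v = 19.3 m/s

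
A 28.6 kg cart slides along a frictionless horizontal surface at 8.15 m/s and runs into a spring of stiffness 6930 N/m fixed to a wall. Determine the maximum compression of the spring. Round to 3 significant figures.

x = 0.524 m

Conservation of energy between contact and max compression: ½mv² = ½kx²
x = v√(m/k) = 8.15 × √(28.6/6930) = 0.5236 m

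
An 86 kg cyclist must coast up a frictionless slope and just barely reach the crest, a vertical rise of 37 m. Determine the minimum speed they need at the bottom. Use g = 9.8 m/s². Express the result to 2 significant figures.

At the top they are momentarily at rest, so all KE converts to PE: ½mv² = mgh
v = √(2gh) = √(2 × 9.8 × 37) = 26.93 m/s

v = 27 m/s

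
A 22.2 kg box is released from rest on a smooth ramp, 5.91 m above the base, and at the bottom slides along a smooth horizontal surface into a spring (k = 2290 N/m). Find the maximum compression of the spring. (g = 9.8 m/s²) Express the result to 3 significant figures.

Gravitational PE at the top equals spring PE at max compression: mgh = ½kx²
x = √(2mgh/k) = √(2 × 22.2 × 9.8 × 5.91 / 2290) = 1.060 m

x = 1.06 m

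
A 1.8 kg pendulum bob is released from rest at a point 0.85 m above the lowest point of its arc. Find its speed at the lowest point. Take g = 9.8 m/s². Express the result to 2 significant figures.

v = 4.1 m/s

Equating total energy at the two states: mgh = ½mv²
The mass cancels from both sides.
v = √(2gh) = √(2 × 9.8 × 0.85) = √16.660 = 4.082 m/s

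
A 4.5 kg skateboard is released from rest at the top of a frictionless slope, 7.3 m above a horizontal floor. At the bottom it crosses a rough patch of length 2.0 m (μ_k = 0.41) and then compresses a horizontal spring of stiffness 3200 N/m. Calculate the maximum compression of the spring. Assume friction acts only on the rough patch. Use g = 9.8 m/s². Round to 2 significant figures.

x = 0.42 m

Initial energy: E₁ = mgh = (4.5)(9.8)(7.3) = 321.93 J
Friction removes W_f = μ_k mg d = (0.41)(4.5)(9.8)(2.0) = 36.16 J
Energy reaching the spring: E = 321.93 − 36.16 = 285.77 J
At max compression ½kx² = E ⇒ x = √(2E/k) = √(2 × 285.77/3200) = 0.4226 m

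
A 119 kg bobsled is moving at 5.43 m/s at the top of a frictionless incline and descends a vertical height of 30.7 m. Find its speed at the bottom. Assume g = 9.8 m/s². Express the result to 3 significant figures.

Mechanical energy is conserved (no friction): ½mv₀² + mgh = ½mv²
The mass cancels from both sides.
v² = v₀² + 2gh = (5.43)² + 2(9.8)(30.7) = 631.20
v = √631.20 = 25.12 m/s

v = 25.1 m/s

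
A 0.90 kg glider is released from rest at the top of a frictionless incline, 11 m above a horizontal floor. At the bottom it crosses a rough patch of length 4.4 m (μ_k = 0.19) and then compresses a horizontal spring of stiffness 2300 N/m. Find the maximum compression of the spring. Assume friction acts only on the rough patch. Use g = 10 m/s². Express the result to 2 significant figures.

x = 0.28 m

Initial energy: E₁ = mgh = (0.90)(10)(11) = 99.000 J
Friction removes W_f = μ_k mg d = (0.19)(0.90)(10)(4.4) = 7.524 J
Energy reaching the spring: E = 99.000 − 7.524 = 91.476 J
At max compression ½kx² = E ⇒ x = √(2E/k) = √(2 × 91.476/2300) = 0.2820 m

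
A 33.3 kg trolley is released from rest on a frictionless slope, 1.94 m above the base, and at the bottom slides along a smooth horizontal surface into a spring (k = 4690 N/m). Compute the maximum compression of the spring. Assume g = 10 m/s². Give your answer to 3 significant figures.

Gravitational PE at the top equals spring PE at max compression: mgh = ½kx²
x = √(2mgh/k) = √(2 × 33.3 × 10 × 1.94 / 4690) = 0.5249 m

x = 0.525 m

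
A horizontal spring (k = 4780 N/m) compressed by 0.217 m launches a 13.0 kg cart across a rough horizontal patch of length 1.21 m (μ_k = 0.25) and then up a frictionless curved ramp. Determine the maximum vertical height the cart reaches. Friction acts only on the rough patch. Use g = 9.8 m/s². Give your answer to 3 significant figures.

Spring energy: E₀ = ½kx² = ½(4780)(0.217)² = 112.54 J
Friction: W_f = μ_k mg d = (0.25)(13.0)(9.8)(1.21) = 38.54 J
Energy at base of ramp: E = 112.54 − 38.54 = 74.004 J
At max height all remaining energy is PE: mgh = E ⇒ h = E/(mg) = 74.004/(13.0 × 9.8) = 0.5809 m

h = 0.581 m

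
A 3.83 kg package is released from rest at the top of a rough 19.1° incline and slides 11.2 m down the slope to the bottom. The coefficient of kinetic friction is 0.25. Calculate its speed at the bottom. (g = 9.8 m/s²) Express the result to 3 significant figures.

v = 4.47 m/s

Work–energy: mg(L sinθ) − μ_k(mg cosθ)L = ½mv²
mgh = mgL sinθ = (3.83)(9.8)(11.2)sin19.1° = 137.56 J
W_f = μ_k mg cosθ · L = (0.25)(3.83)(9.8)cos19.1°·11.2 = 99.31 J
½mv² = 137.56 − 99.31 = 38.247 J
v = √(2 × 38.247/3.83) = 4.469 m/s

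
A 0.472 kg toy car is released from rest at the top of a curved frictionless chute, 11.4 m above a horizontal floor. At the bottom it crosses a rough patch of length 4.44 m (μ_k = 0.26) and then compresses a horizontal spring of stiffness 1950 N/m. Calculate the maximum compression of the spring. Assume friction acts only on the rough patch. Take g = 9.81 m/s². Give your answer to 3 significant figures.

x = 0.221 m

Initial energy: E₁ = mgh = (0.472)(9.81)(11.4) = 52.786 J
Friction removes W_f = μ_k mg d = (0.26)(0.472)(9.81)(4.44) = 5.345 J
Energy reaching the spring: E = 52.786 − 5.345 = 47.440 J
At max compression ½kx² = E ⇒ x = √(2E/k) = √(2 × 47.440/1950) = 0.2206 m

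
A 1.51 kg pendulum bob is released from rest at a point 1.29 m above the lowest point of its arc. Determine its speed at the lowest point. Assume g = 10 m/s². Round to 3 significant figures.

v = 5.08 m/s

Energy conservation between the two points: mgh = ½mv²
v = √(2gh) = √(2 × 10 × 1.29) = √25.800 = 5.079 m/s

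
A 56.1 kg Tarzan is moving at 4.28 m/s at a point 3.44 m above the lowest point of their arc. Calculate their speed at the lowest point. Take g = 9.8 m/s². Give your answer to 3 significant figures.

Mechanical energy is conserved (no friction): ½mv₀² + mgh = ½mv²
The mass cancels from both sides.
v² = v₀² + 2gh = (4.28)² + 2(9.8)(3.44) = 85.742
v = √85.742 = 9.260 m/s

v = 9.26 m/s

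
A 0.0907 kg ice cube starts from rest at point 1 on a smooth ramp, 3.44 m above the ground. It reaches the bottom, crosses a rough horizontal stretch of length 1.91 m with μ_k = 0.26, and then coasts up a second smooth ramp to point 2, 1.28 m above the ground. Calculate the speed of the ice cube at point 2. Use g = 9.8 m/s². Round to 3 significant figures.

v = 5.71 m/s

Energy at 1: mgh₁ = (0.0907)(9.8)(3.44) = 3.0577 J
Friction loss: W_f = μ_k mg d = 0.4414 J
At 2: ½mv² + mgh₂ = mgh₁ − W_f
½mv² = 3.0577 − 0.4414 − 1.1377 = 1.4785 J
v = √(2 × 1.4785/0.0907) = 5.710 m/s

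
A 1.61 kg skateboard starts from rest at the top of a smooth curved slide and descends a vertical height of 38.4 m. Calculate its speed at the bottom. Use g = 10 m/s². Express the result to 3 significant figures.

Equating total energy at the two states: mgh = ½mv²
v = √(2gh) = √(2 × 10 × 38.4) = √768.00 = 27.71 m/s

v = 27.7 m/s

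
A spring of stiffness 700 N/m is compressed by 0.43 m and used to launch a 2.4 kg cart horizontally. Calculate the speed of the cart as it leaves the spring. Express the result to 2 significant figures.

The cart leaves the spring when the spring is at natural length, so ½kx² = ½mv²
v = x√(k/m) = 0.43 × √(700/2.4) = 7.344 m/s

v = 7.3 m/s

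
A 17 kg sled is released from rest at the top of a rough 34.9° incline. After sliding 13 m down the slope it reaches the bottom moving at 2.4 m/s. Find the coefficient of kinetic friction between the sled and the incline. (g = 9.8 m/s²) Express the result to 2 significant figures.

μ_k = 0.67

The energy dissipated by friction is the PE lost minus the KE gained:
mgL sinθ = 1239.2 J; ½mv² = 48.960 J
W_f = 1239.2 − 48.960 = 1190 J
μ_k = W_f/(mg cosθ · L) = 1190/(136.6 × 13) = 0.6700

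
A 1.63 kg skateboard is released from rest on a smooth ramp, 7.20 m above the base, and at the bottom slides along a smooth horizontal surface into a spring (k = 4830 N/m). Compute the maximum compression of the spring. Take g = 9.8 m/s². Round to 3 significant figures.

x = 0.218 m

Gravitational PE at the top equals spring PE at max compression: mgh = ½kx²
x = √(2mgh/k) = √(2 × 1.63 × 9.8 × 7.20 / 4830) = 0.2182 m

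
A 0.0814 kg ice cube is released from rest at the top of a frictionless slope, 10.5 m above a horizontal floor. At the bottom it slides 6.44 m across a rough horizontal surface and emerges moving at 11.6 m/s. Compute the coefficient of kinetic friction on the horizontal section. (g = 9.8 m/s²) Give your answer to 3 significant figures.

Energy at the top = energy at the end + work done against friction:
mgh = ½mv² + μ_k m g d
mgh = 8.3761 J; ½mv² = 5.4766 J
W_f = 8.3761 − 5.4766 = 2.899 J
μ_k = W_f/(mg·d) = 2.899/(0.7977 × 6.44) = 0.5644

μ_k = 0.564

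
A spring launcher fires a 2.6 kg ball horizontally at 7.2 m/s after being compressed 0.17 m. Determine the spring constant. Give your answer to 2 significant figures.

½kx² = ½mv²
k = mv²/x² = (2.6)(7.2)²/(0.17)² = 4664 N/m

k = 4700 N/m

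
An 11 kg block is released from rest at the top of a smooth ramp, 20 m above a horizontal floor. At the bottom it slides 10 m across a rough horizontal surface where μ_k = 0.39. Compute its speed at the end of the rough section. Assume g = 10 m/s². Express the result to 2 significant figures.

v = 18 m/s

Energy bookkeeping (friction removes W_f = μ_k N d):
mgh = ½mv² + μ_k m g d
W_f = μ_k mg d = (0.39)(11)(10)(10) = 429.0 J
½mv² = mgh − W_f = 2200.0 − 429.0 = 1771.0 J
v = √(2 × 1771.0/11) = 17.94 m/s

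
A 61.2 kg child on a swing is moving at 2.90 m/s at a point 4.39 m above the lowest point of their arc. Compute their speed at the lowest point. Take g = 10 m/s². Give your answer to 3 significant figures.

v = 9.81 m/s

By conservation of mechanical energy, ½mv₀² + mgh = ½mv²
v² = v₀² + 2gh = (2.90)² + 2(10)(4.39) = 96.210
v = √96.210 = 9.809 m/s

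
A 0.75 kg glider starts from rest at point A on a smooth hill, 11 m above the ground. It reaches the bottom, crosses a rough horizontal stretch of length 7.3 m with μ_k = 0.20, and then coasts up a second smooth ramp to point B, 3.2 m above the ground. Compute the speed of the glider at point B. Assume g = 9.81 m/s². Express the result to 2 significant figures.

v = 11 m/s

Energy at A: mgh₁ = (0.75)(9.81)(11) = 80.933 J
Friction loss: W_f = μ_k mg d = 10.74 J
At B: ½mv² + mgh₂ = mgh₁ − W_f
½mv² = 80.933 − 10.74 − 23.544 = 46.647 J
v = √(2 × 46.647/0.75) = 11.15 m/s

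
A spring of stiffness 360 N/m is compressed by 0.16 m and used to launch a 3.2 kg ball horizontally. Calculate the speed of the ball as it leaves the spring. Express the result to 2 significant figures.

Spring PE converts entirely to kinetic energy: ½kx² = ½mv²
v = x√(k/m) = 0.16 × √(360/3.2) = 1.697 m/s

v = 1.7 m/s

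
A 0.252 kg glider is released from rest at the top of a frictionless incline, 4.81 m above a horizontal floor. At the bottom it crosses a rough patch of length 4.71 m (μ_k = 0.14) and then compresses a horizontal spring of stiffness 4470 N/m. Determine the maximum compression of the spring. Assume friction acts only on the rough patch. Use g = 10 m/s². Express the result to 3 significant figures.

x = 0.0684 m

Initial energy: E₁ = mgh = (0.252)(10)(4.81) = 12.121 J
Friction removes W_f = μ_k mg d = (0.14)(0.252)(10)(4.71) = 1.662 J
Energy reaching the spring: E = 12.121 − 1.662 = 10.460 J
At max compression ½kx² = E ⇒ x = √(2E/k) = √(2 × 10.460/4470) = 0.06841 m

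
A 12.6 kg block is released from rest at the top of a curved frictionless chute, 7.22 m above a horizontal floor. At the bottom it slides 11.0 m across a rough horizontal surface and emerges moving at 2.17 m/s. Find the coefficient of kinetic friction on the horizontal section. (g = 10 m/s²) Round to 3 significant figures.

Energy at the top = energy at the end + work done against friction:
mgh = ½mv² + μ_k m g d
mgh = 909.72 J; ½mv² = 29.666 J
W_f = 909.72 − 29.666 = 880.1 J
μ_k = W_f/(mg·d) = 880.1/(126.0 × 11.0) = 0.6350

μ_k = 0.635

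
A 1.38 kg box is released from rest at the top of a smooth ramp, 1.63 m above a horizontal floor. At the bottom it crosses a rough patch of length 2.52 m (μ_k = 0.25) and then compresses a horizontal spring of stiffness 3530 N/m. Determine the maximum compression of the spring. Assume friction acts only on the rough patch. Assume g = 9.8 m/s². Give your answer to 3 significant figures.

Initial energy: E₁ = mgh = (1.38)(9.8)(1.63) = 22.044 J
Friction removes W_f = μ_k mg d = (0.25)(1.38)(9.8)(2.52) = 8.520 J
Energy reaching the spring: E = 22.044 − 8.520 = 13.524 J
At max compression ½kx² = E ⇒ x = √(2E/k) = √(2 × 13.524/3530) = 0.08753 m

x = 0.0875 m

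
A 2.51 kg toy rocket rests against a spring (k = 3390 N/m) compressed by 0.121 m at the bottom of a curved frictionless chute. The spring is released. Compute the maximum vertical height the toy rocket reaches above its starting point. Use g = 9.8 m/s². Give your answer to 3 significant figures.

h = 1.01 m

All spring PE becomes gravitational PE at the highest point: ½kx² = mgh
h = kx²/(2mg) = (3390)(0.121)²/(2 × 2.51 × 9.8) = 1.009 m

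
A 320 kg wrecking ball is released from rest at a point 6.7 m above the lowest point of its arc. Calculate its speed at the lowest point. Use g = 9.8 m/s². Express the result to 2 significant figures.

Mechanical energy is conserved (no friction): mgh = ½mv²
v = √(2gh) = √(2 × 9.8 × 6.7) = √131.32 = 11.46 m/s

v = 11 m/s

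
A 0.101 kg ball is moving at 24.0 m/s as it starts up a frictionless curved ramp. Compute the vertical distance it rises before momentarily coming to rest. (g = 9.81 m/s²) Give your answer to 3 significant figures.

Setting KE at the bottom equal to PE gained: ½mv² = mgh
h = v²/(2g) = 24.0²/(2 × 9.81) = 29.36 m

h = 29.4 m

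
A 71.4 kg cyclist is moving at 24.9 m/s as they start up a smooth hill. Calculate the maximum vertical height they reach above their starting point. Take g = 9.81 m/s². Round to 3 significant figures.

Setting KE at the bottom equal to PE gained: ½mv² = mgh
h = v²/(2g) = 24.9²/(2 × 9.81) = 31.60 m

h = 31.6 m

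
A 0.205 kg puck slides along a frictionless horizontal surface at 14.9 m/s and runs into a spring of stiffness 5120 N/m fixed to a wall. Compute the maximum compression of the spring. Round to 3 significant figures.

Conservation of energy between contact and max compression: ½mv² = ½kx²
x = v√(m/k) = 14.9 × √(0.205/5120) = 0.09428 m

x = 0.0943 m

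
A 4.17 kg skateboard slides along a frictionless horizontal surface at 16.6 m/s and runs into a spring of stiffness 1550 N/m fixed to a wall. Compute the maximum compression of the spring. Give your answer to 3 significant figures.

x = 0.861 m

At max compression the skateboard is momentarily at rest: ½mv² = ½kx²
x = v√(m/k) = 16.6 × √(4.17/1550) = 0.8610 m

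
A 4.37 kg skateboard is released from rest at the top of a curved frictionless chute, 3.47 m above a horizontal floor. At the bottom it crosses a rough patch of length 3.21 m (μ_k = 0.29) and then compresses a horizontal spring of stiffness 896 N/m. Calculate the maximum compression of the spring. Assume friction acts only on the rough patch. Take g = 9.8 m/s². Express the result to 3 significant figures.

Initial energy: E₁ = mgh = (4.37)(9.8)(3.47) = 148.61 J
Friction removes W_f = μ_k mg d = (0.29)(4.37)(9.8)(3.21) = 39.87 J
Energy reaching the spring: E = 148.61 − 39.87 = 108.74 J
At max compression ½kx² = E ⇒ x = √(2E/k) = √(2 × 108.74/896) = 0.4927 m

x = 0.493 m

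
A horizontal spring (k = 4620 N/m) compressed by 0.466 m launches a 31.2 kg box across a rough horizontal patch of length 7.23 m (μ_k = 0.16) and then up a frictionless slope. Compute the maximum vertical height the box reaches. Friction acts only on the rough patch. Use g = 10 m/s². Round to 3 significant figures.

Spring energy: E₀ = ½kx² = ½(4620)(0.466)² = 501.63 J
Friction: W_f = μ_k mg d = (0.16)(31.2)(10)(7.23) = 360.9 J
Energy at base of ramp: E = 501.63 − 360.9 = 140.71 J
At max height all remaining energy is PE: mgh = E ⇒ h = E/(mg) = 140.71/(31.2 × 10) = 0.4510 m

h = 0.451 m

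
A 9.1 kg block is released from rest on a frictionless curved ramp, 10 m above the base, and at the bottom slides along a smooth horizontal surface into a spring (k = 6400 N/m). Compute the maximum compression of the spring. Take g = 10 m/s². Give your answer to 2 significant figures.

x = 0.53 m

Gravitational PE at the top equals spring PE at max compression: mgh = ½kx²
x = √(2mgh/k) = √(2 × 9.1 × 10 × 10 / 6400) = 0.5333 m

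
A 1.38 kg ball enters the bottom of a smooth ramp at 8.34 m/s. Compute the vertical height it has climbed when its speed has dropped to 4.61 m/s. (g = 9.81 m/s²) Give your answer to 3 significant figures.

Conservation of energy: ½mv₁² = ½mv₂² + mgh
h = (v₁² − v₂²)/(2g) = (8.34² − 4.61²)/(2 × 9.81) = 2.462 m

h = 2.46 m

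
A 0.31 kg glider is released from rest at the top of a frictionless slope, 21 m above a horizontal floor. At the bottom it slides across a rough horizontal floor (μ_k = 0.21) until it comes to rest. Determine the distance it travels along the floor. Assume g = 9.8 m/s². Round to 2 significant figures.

d = 100 m

Energy at the top = energy at the end + work done against friction:
At rest all PE has been dissipated by friction: mgh = μ_k m g d
d = h/μ_k = 21/0.21 = 100.0 m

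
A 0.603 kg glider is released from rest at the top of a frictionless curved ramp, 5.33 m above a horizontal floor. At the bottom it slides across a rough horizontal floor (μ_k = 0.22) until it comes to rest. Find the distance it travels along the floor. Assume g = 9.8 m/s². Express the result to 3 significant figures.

d = 24.2 m

Applying the work–energy principle:
At rest all PE has been dissipated by friction: mgh = μ_k m g d
d = h/μ_k = 5.33/0.22 = 24.23 m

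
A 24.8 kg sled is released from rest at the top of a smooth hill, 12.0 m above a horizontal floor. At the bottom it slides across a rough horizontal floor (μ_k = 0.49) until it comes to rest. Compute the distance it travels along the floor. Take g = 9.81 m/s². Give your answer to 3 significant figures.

Energy bookkeeping (friction removes W_f = μ_k N d):
At rest all PE has been dissipated by friction: mgh = μ_k m g d
d = h/μ_k = 12.0/0.49 = 24.49 m

d = 24.5 m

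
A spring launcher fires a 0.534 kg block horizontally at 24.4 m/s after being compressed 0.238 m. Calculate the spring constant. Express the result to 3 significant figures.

k = 5610 N/m

Energy stored in the spring equals the launch KE: ½kx² = ½mv²
k = mv²/x² = (0.534)(24.4)²/(0.238)² = 5613 N/m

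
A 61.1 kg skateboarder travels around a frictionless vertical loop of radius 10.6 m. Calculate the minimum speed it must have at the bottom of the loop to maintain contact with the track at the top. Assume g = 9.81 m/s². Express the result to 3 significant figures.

At the top: mg = mv_top²/r ⇒ v_top² = gr = 104.0 m²/s²
Energy from bottom to top (height 2r): ½mv_bot² = ½mv_top² + mg(2r)
v_bot² = gr + 4gr = 5gr = 519.9
v_bot = √(5gr) = 22.80 m/s

v = 22.8 m/s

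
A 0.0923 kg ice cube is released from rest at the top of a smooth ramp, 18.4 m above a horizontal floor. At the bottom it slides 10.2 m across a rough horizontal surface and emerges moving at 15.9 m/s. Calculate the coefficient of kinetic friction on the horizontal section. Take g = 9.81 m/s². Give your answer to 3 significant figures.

μ_k = 0.541

Applying the work–energy principle:
mgh = ½mv² + μ_k m g d
mgh = 16.661 J; ½mv² = 11.667 J
W_f = 16.661 − 11.667 = 4.993 J
μ_k = W_f/(mg·d) = 4.993/(0.9055 × 10.2) = 0.5407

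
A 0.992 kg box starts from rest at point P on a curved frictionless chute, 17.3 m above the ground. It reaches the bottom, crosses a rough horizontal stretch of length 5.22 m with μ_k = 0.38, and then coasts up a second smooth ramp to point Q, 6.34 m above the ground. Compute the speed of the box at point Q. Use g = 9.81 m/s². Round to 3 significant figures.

v = 13.3 m/s

Energy at P: mgh₁ = (0.992)(9.81)(17.3) = 168.36 J
Friction loss: W_f = μ_k mg d = 19.30 J
At Q: ½mv² + mgh₂ = mgh₁ − W_f
½mv² = 168.36 − 19.30 − 61.698 = 87.354 J
v = √(2 × 87.354/0.992) = 13.27 m/s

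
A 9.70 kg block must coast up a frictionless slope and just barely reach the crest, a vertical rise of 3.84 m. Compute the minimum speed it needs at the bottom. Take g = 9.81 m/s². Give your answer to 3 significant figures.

At the top it is momentarily at rest, so all KE converts to PE: ½mv² = mgh
v = √(2gh) = √(2 × 9.81 × 3.84) = 8.680 m/s

v = 8.68 m/s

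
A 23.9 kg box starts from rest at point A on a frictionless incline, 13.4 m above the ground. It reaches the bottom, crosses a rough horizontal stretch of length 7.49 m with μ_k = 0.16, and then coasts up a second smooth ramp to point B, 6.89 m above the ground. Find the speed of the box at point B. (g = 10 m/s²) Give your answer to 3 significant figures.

v = 10.3 m/s

Energy at A: mgh₁ = (23.9)(10)(13.4) = 3202.6 J
Friction loss: W_f = μ_k mg d = 286.4 J
At B: ½mv² + mgh₂ = mgh₁ − W_f
½mv² = 3202.6 − 286.4 − 1646.7 = 1269.5 J
v = √(2 × 1269.5/23.9) = 10.31 m/s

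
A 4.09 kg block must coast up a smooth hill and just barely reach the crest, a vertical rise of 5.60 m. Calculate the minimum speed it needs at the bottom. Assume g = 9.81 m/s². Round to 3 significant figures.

v = 10.5 m/s

At the top it is momentarily at rest, so all KE converts to PE: ½mv² = mgh
v = √(2gh) = √(2 × 9.81 × 5.60) = 10.48 m/s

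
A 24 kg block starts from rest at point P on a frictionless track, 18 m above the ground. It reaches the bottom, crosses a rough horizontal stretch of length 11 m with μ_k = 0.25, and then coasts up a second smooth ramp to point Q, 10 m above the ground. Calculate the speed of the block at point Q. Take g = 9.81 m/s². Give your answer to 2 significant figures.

v = 10 m/s

Energy at P: mgh₁ = (24)(9.81)(18) = 4237.9 J
Friction loss: W_f = μ_k mg d = 647.5 J
At Q: ½mv² + mgh₂ = mgh₁ − W_f
½mv² = 4237.9 − 647.5 − 2354.4 = 1236.1 J
v = √(2 × 1236.1/24) = 10.15 m/s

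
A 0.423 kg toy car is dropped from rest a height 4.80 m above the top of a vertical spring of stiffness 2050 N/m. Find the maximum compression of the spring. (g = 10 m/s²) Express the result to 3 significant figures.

x = 0.143 m

Measuring PE from the top of the relaxed spring, at max compression the car has dropped H + x with zero KE, so:
mg(H + x) = ½kx²
½(2050)x² − (0.423)(10)x − (0.423)(10)(4.80) = 0
1025x² − 4.230x − 20.30 = 0
x = [4.230 + √(17.89 + 83246)]/(2 × 1025) = 0.1428 m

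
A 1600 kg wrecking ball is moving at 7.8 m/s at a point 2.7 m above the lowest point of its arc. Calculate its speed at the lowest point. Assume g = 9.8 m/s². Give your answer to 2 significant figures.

v = 11 m/s

Mechanical energy is conserved (no friction): ½mv₀² + mgh = ½mv²
v² = v₀² + 2gh = (7.8)² + 2(9.8)(2.7) = 113.76
v = √113.76 = 10.67 m/s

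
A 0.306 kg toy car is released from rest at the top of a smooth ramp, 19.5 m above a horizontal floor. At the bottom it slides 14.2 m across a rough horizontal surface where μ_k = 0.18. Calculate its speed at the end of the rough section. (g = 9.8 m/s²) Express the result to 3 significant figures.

Energy bookkeeping (friction removes W_f = μ_k N d):
mgh = ½mv² + μ_k m g d
W_f = μ_k mg d = (0.18)(0.306)(9.8)(14.2) = 7.665 J
½mv² = mgh − W_f = 58.477 − 7.665 = 50.812 J
v = √(2 × 50.812/0.306) = 18.22 m/s

v = 18.2 m/s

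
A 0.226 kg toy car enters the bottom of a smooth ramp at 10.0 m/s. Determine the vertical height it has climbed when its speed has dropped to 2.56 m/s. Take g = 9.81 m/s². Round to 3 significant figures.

Energy balance between the two points: ½mv₁² = ½mv₂² + mgh
h = (v₁² − v₂²)/(2g) = (10.0² − 2.56²)/(2 × 9.81) = 4.763 m

h = 4.76 m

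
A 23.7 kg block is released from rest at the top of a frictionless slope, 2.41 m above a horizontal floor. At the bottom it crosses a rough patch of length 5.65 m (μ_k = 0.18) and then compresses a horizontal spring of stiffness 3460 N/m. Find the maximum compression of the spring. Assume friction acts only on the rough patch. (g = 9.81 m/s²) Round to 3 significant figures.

x = 0.433 m

Initial energy: E₁ = mgh = (23.7)(9.81)(2.41) = 560.32 J
Friction removes W_f = μ_k mg d = (0.18)(23.7)(9.81)(5.65) = 236.4 J
Energy reaching the spring: E = 560.32 − 236.4 = 323.87 J
At max compression ½kx² = E ⇒ x = √(2E/k) = √(2 × 323.87/3460) = 0.4327 m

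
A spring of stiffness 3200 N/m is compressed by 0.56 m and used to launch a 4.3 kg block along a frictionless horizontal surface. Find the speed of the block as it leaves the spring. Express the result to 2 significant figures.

Spring PE converts entirely to kinetic energy: ½kx² = ½mv²
v = x√(k/m) = 0.56 × √(3200/4.3) = 15.28 m/s

v = 15 m/s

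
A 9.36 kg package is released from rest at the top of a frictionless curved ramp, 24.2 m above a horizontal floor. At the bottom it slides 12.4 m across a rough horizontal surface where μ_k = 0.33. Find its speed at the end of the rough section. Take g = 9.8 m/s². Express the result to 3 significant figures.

Energy at the top = energy at the end + work done against friction:
mgh = ½mv² + μ_k m g d
W_f = μ_k mg d = (0.33)(9.36)(9.8)(12.4) = 375.4 J
½mv² = mgh − W_f = 2219.8 − 375.4 = 1844.5 J
v = √(2 × 1844.5/9.36) = 19.85 m/s

v = 19.9 m/s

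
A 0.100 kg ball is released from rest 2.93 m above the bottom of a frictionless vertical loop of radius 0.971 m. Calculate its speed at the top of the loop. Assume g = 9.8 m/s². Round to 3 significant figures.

v = 4.40 m/s

Energy conservation: mgh = ½mv_top² + mg(2r)
v_top² = 2g(h − 2r) = 2(9.8)(2.93 − 1.942) = 19.36
v_top = 4.401 m/s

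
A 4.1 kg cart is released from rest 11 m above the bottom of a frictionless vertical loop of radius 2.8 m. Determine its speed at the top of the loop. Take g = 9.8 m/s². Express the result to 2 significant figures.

v = 10 m/s

Energy conservation: mgh = ½mv_top² + mg(2r)
v_top² = 2g(h − 2r) = 2(9.8)(11 − 5.600) = 105.8
v_top = 10.29 m/s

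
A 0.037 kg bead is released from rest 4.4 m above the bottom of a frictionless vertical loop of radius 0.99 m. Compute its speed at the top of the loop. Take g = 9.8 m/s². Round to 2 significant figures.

Energy conservation: mgh = ½mv_top² + mg(2r)
v_top² = 2g(h − 2r) = 2(9.8)(4.4 − 1.980) = 47.43
v_top = 6.887 m/s

v = 6.9 m/s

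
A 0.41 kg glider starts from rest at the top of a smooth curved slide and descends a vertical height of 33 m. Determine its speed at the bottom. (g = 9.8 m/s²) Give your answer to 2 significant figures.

v = 25 m/s

Equating total energy at the two states: mgh = ½mv²
v = √(2gh) = √(2 × 9.8 × 33) = √646.80 = 25.43 m/s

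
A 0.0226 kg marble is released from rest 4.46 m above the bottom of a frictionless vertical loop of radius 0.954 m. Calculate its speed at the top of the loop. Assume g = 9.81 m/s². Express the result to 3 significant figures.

Energy conservation: mgh = ½mv_top² + mg(2r)
v_top² = 2g(h − 2r) = 2(9.81)(4.46 − 1.908) = 50.07
v_top = 7.076 m/s

v = 7.08 m/s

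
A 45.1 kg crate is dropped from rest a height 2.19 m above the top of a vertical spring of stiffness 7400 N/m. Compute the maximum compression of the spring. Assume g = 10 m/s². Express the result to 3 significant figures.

Let x be the compression. The total drop is H + x, and the crate is instantaneously at rest at max compression, so energy conservation gives:
mg(H + x) = ½kx²
½(7400)x² − (45.1)(10)x − (45.1)(10)(2.19) = 0
3700x² − 451.0x − 987.7 = 0
x = [451.0 + √(203401 + 1.4618e+07)]/(2 × 3700) = 0.5812 m

x = 0.581 m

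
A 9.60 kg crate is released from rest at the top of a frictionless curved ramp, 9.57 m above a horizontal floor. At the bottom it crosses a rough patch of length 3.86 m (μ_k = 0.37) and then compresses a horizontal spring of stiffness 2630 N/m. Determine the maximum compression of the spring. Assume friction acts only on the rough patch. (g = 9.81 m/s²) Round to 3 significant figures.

Initial energy: E₁ = mgh = (9.60)(9.81)(9.57) = 901.26 J
Friction removes W_f = μ_k mg d = (0.37)(9.60)(9.81)(3.86) = 134.5 J
Energy reaching the spring: E = 901.26 − 134.5 = 766.76 J
At max compression ½kx² = E ⇒ x = √(2E/k) = √(2 × 766.76/2630) = 0.7636 m

x = 0.764 m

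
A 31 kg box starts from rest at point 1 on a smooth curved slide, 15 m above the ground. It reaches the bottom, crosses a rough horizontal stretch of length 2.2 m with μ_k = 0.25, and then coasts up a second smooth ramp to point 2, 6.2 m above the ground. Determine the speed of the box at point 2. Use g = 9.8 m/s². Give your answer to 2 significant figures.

Energy at 1: mgh₁ = (31)(9.8)(15) = 4557.0 J
Friction loss: W_f = μ_k mg d = 167.1 J
At 2: ½mv² + mgh₂ = mgh₁ − W_f
½mv² = 4557.0 − 167.1 − 1883.6 = 2506.4 J
v = √(2 × 2506.4/31) = 12.72 m/s

v = 13 m/s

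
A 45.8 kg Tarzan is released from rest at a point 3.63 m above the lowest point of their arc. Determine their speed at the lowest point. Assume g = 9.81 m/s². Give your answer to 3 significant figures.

v = 8.44 m/s

Mechanical energy is conserved (no friction): mgh = ½mv²
v = √(2gh) = √(2 × 9.81 × 3.63) = √71.221 = 8.439 m/s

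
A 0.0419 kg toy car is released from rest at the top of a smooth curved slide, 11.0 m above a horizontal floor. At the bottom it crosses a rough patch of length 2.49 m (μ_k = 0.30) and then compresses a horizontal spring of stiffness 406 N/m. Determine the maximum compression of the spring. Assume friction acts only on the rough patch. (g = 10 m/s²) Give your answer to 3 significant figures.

x = 0.145 m

Initial energy: E₁ = mgh = (0.0419)(10)(11.0) = 4.6090 J
Friction removes W_f = μ_k mg d = (0.30)(0.0419)(10)(2.49) = 0.3130 J
Energy reaching the spring: E = 4.6090 − 0.3130 = 4.2960 J
At max compression ½kx² = E ⇒ x = √(2E/k) = √(2 × 4.2960/406) = 0.1455 m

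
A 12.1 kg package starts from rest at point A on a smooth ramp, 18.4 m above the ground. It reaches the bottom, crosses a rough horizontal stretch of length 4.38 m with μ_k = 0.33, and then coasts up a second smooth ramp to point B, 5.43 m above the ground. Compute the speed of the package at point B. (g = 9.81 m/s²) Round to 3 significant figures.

v = 15.0 m/s

Energy at A: mgh₁ = (12.1)(9.81)(18.4) = 2184.1 J
Friction loss: W_f = μ_k mg d = 171.6 J
At B: ½mv² + mgh₂ = mgh₁ − W_f
½mv² = 2184.1 − 171.6 − 644.55 = 1368.0 J
v = √(2 × 1368.0/12.1) = 15.04 m/s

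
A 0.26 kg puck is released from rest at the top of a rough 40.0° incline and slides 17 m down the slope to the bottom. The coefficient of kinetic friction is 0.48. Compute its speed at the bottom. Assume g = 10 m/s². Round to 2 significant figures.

Taking the bottom as reference, mgh = ½mv² + μ_k N L with h = L sinθ, N = mg cosθ:
mgh = mgL sinθ = (0.26)(10)(17)sin40.0° = 28.411 J
W_f = μ_k mg cosθ · L = (0.48)(0.26)(10)cos40.0°·17 = 16.25 J
½mv² = 28.411 − 16.25 = 12.159 J
v = √(2 × 12.159/0.26) = 9.671 m/s

v = 9.7 m/s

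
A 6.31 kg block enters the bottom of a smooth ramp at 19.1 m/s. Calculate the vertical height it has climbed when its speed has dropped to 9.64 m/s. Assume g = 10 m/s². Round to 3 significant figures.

Conservation of energy: ½mv₁² = ½mv₂² + mgh
h = (v₁² − v₂²)/(2g) = (19.1² − 9.64²)/(2 × 10) = 13.59 m

h = 13.6 m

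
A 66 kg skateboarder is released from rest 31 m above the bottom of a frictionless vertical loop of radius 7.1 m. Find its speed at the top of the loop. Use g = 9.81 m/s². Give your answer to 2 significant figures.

Energy conservation: mgh = ½mv_top² + mg(2r)
v_top² = 2g(h − 2r) = 2(9.81)(31 − 14.20) = 329.6
v_top = 18.16 m/s

v = 18 m/s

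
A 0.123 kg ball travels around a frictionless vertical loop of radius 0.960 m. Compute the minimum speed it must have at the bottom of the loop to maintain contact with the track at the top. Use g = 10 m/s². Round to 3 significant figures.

v = 6.93 m/s

At the top: mg = mv_top²/r ⇒ v_top² = gr = 9.600 m²/s²
Energy from bottom to top (height 2r): ½mv_bot² = ½mv_top² + mg(2r)
v_bot² = gr + 4gr = 5gr = 48.00
v_bot = √(5gr) = 6.928 m/s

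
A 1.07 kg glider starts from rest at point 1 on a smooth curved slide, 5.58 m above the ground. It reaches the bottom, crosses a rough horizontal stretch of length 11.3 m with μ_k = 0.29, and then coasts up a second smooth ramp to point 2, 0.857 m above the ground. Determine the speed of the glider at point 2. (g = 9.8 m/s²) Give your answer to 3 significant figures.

Energy at 1: mgh₁ = (1.07)(9.8)(5.58) = 58.512 J
Friction loss: W_f = μ_k mg d = 34.36 J
At 2: ½mv² + mgh₂ = mgh₁ − W_f
½mv² = 58.512 − 34.36 − 8.9865 = 15.163 J
v = √(2 × 15.163/1.07) = 5.324 m/s

v = 5.32 m/s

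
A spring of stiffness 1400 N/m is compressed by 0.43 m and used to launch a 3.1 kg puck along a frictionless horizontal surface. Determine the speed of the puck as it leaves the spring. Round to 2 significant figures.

v = 9.1 m/s

The puck leaves the spring when the spring is at natural length, so ½kx² = ½mv²
v = x√(k/m) = 0.43 × √(1400/3.1) = 9.138 m/s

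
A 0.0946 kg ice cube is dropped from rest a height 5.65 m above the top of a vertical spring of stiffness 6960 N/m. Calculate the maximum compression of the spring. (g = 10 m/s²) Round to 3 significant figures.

Let x be the compression. The total drop is H + x, and the cube is instantaneously at rest at max compression, so energy conservation gives:
mg(H + x) = ½kx²
½(6960)x² − (0.0946)(10)x − (0.0946)(10)(5.65) = 0
3480x² − 0.9460x − 5.345 = 0
x = [0.9460 + √(0.8949 + 74401)]/(2 × 3480) = 0.03933 m

x = 0.0393 m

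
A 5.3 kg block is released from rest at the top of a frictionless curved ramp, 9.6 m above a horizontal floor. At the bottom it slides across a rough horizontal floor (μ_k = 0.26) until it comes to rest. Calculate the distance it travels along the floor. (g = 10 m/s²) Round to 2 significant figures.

d = 37 m

Energy at the top = energy at the end + work done against friction:
At rest all PE has been dissipated by friction: mgh = μ_k m g d
d = h/μ_k = 9.6/0.26 = 36.92 m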